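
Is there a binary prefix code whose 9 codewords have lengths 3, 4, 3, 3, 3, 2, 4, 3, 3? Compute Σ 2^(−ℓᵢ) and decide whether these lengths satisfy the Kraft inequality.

With common denominator 2^4 = 16: Σ 2^(−ℓᵢ) = 2/16 + 1/16 + 2/16 + 2/16 + 2/16 + 4/16 + 1/16 + 2/16 + 2/16 = 18/16 = 1.125.
Kraft's inequality requires Σ ≤ 1; here Σ = 1.125 > 1, so no such prefix code exists.

1.125; no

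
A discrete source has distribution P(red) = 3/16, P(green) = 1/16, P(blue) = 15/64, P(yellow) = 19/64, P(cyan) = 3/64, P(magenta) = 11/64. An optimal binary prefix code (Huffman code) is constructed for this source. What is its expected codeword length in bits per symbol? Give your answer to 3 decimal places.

2.391 bits/symbol

Repeatedly combine the two least-probable nodes; the expected code length is the sum of the merged weights.
merge 3/64 + 1/16 → 7/64
merge 7/64 + 11/64 → 9/32
merge 3/16 + 15/64 → 27/64
merge 9/32 + 19/64 → 37/64
merge 27/64 + 37/64 → 1
L = 7/64 + 9/32 + 27/64 + 37/64 + 1 = 153/64 ≈ 2.391 bits/symbol.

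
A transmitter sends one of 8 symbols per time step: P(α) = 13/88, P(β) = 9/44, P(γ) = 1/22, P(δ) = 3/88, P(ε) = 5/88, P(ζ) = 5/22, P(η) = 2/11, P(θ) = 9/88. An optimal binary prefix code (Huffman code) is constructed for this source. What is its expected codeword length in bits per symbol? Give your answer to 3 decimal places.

2.784 bits/symbol

Repeatedly combine the two least-probable nodes; the expected code length is the sum of the merged weights.
merge 3/88 + 1/22 → 7/88
merge 5/88 + 7/88 → 3/22
merge 9/88 + 3/22 → 21/88
merge 13/88 + 2/11 → 29/88
merge 9/44 + 5/22 → 19/44
merge 21/88 + 29/88 → 25/44
merge 19/44 + 25/44 → 1
L = 7/88 + 3/22 + 21/88 + 29/88 + 19/44 + 25/44 + 1 = 245/88 ≈ 2.784 bits/symbol.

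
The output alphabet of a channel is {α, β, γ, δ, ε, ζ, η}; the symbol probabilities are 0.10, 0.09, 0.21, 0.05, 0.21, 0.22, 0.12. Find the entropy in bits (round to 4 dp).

H = −Σ pᵢ log₂ pᵢ.
−0.10·log₂(0.10) = 0.3322
−0.09·log₂(0.09) = 0.3127
−0.21·log₂(0.21) = 0.4728
−0.05·log₂(0.05) = 0.2161
−0.21·log₂(0.21) = 0.4728
−0.22·log₂(0.22) = 0.4806
−0.12·log₂(0.12) = 0.3671
Sum ≈ 2.6542 → 2.6542 bits.

2.6542 bits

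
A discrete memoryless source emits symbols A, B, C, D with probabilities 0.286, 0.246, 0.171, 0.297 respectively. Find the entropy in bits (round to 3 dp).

H = −Σ pᵢ log₂ pᵢ.
−0.286·log₂(0.286) = 0.5165
−0.246·log₂(0.246) = 0.4977
−0.171·log₂(0.171) = 0.4357
−0.297·log₂(0.297) = 0.5202
Sum ≈ 1.9701 → 1.970 bits.

1.970 bits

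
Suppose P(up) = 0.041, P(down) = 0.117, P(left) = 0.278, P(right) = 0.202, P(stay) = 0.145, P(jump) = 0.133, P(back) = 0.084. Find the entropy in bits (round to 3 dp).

2.622 bits

H = −Σ pᵢ log₂ pᵢ.
−0.041·log₂(0.041) = 0.1889
−0.117·log₂(0.117) = 0.3622
−0.278·log₂(0.278) = 0.5134
−0.202·log₂(0.202) = 0.4661
−0.145·log₂(0.145) = 0.4040
−0.133·log₂(0.133) = 0.3871
−0.084·log₂(0.084) = 0.3002
Sum ≈ 2.6219 → 2.622 bits.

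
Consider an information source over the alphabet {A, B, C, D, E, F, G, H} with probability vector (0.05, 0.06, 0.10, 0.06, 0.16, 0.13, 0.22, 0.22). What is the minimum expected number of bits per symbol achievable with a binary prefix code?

2.83 bits/symbol

Repeatedly combine the two least-probable nodes; the expected code length is the sum of the merged weights.
merge 1/20 + 3/50 → 11/100
merge 3/50 + 1/10 → 4/25
merge 11/100 + 13/100 → 6/25
merge 4/25 + 4/25 → 8/25
merge 11/50 + 11/50 → 11/25
merge 6/25 + 8/25 → 14/25
merge 11/25 + 14/25 → 1
L = 11/100 + 4/25 + 6/25 + 8/25 + 11/25 + 14/25 + 1 = 283/100 = 2.83 bits/symbol.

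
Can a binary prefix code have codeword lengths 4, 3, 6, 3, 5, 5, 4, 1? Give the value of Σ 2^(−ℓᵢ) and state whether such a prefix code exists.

With common denominator 2^6 = 64: Σ 2^(−ℓᵢ) = 4/64 + 8/64 + 1/64 + 8/64 + 2/64 + 2/64 + 4/64 + 32/64 = 61/64 = 0.953125.
Kraft's inequality requires Σ ≤ 1; here Σ = 0.953125 ≤ 1, so such a prefix code exists.

0.953125; yes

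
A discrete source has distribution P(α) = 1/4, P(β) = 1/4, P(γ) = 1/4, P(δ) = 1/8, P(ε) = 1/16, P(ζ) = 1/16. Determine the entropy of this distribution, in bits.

2.375 bits

Each probability is a power of 1/2, so log₂(1/p) is an integer.
H = Σ p·log₂(1/p) = 1/4·2 + 1/4·2 + 1/4·2 + 1/8·3 + 1/16·4 + 1/16·4 = 2.375 bits.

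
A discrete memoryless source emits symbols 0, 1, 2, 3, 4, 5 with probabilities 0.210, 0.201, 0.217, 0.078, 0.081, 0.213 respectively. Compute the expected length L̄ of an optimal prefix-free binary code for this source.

2.519 bits/symbol

Repeatedly combine the two least-probable nodes; the expected code length is the sum of the merged weights.
merge 39/500 + 81/1000 → 159/1000
merge 159/1000 + 201/1000 → 9/25
merge 21/100 + 213/1000 → 423/1000
merge 217/1000 + 9/25 → 577/1000
merge 423/1000 + 577/1000 → 1
L = 159/1000 + 9/25 + 423/1000 + 577/1000 + 1 = 2519/1000 = 2.519 bits/symbol.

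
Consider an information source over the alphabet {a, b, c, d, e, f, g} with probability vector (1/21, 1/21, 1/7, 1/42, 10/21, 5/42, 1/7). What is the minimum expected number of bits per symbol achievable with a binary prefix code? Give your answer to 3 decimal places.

2.238 bits/symbol

Repeatedly combine the two least-probable nodes; the expected code length is the sum of the merged weights.
merge 1/42 + 1/21 → 1/14
merge 1/21 + 1/14 → 5/42
merge 5/42 + 5/42 → 5/21
merge 1/7 + 1/7 → 2/7
merge 5/21 + 2/7 → 11/21
merge 10/21 + 11/21 → 1
L = 1/14 + 5/42 + 5/21 + 2/7 + 11/21 + 1 = 47/21 ≈ 2.238 bits/symbol.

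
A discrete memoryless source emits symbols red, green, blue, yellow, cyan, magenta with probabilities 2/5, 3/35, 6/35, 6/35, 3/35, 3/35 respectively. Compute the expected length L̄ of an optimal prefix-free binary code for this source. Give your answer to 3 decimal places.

Repeatedly combine the two least-probable nodes; the expected code length is the sum of the merged weights.
merge 3/35 + 3/35 → 6/35
merge 3/35 + 6/35 → 9/35
merge 6/35 + 6/35 → 12/35
merge 9/35 + 12/35 → 3/5
merge 2/5 + 3/5 → 1
L = 6/35 + 9/35 + 12/35 + 3/5 + 1 = 83/35 ≈ 2.371 bits/symbol.

2.371 bits/symbol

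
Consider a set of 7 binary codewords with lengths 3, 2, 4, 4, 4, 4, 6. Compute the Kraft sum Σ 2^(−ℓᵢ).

0.640625

With common denominator 2^6 = 64: Σ 2^(−ℓᵢ) = 8/64 + 16/64 + 4/64 + 4/64 + 4/64 + 4/64 + 1/64 = 41/64 = 0.640625.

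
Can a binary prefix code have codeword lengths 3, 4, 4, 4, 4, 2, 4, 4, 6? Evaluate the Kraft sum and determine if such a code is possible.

0.765625; yes

With common denominator 2^6 = 64: Σ 2^(−ℓᵢ) = 8/64 + 4/64 + 4/64 + 4/64 + 4/64 + 16/64 + 4/64 + 4/64 + 1/64 = 49/64 = 0.765625.
Kraft's inequality requires Σ ≤ 1; here Σ = 0.765625 ≤ 1, so such a prefix code exists.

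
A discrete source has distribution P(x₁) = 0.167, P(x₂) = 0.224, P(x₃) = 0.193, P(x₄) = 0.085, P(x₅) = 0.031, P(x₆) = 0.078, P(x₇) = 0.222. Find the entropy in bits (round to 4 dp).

H = −Σ pᵢ log₂ pᵢ.
−0.167·log₂(0.167) = 0.4312
−0.224·log₂(0.224) = 0.4835
−0.193·log₂(0.193) = 0.4581
−0.085·log₂(0.085) = 0.3023
−0.031·log₂(0.031) = 0.1554
−0.078·log₂(0.078) = 0.2871
−0.222·log₂(0.222) = 0.4820
Sum ≈ 2.5995 → 2.5995 bits.

2.5995 bits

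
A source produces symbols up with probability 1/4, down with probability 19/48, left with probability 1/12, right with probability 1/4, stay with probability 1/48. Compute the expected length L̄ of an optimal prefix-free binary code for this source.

Repeatedly combine the two least-probable nodes; the expected code length is the sum of the merged weights.
merge 1/48 + 1/12 → 5/48
merge 5/48 + 1/4 → 17/48
merge 1/4 + 17/48 → 29/48
merge 19/48 + 29/48 → 1
L = 5/48 + 17/48 + 29/48 + 1 = 33/16 = 2.0625 bits/symbol.

2.0625 bits/symbol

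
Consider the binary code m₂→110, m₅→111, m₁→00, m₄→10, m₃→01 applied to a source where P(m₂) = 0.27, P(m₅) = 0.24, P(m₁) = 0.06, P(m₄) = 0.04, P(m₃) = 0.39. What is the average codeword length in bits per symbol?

L̄ = Σ pᵢ·ℓᵢ = 0.27·3 + 0.24·3 + 0.06·2 + 0.04·2 + 0.39·2 = 2.51 bits/symbol.

2.51 bits/symbol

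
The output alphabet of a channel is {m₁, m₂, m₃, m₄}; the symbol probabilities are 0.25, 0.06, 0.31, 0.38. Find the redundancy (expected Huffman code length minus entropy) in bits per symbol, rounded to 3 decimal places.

Entropy H = −Σ p log₂ p ≈ 1.7978 bits.
Huffman merges: 3/50+1/4→31/100; 31/100+31/100→31/50; 19/50+31/50→1. L = 193/100 ≈ 1.9300.
L − H = 1.9300 − 1.7978 = 0.132 bits.

0.132 bits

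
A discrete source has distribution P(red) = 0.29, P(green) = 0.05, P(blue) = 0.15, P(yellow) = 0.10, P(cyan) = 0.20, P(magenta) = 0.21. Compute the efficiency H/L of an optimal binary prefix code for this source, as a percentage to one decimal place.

98.5%

Entropy H = −Σ p log₂ p ≈ 2.4139 bits.
Huffman merges: 1/20+1/10→3/20; 3/20+3/20→3/10; 1/5+21/100→41/100; 29/100+3/10→59/100; 41/100+59/100→1. L = 49/20 ≈ 2.4500.
Efficiency = H/L = 2.4139/2.4500 = 98.5%.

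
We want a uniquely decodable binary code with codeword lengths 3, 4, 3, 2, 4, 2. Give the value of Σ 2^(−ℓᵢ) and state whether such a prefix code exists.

With common denominator 2^4 = 16: Σ 2^(−ℓᵢ) = 2/16 + 1/16 + 2/16 + 4/16 + 1/16 + 4/16 = 14/16 = 0.875.
Kraft's inequality requires Σ ≤ 1; here Σ = 0.875 ≤ 1, so such a prefix code exists.

0.875; yes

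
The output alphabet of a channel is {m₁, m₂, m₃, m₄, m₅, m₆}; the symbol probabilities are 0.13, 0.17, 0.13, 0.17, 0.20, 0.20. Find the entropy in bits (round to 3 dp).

2.563 bits

H = −Σ pᵢ log₂ pᵢ.
−0.13·log₂(0.13) = 0.3826
−0.17·log₂(0.17) = 0.4346
−0.13·log₂(0.13) = 0.3826
−0.17·log₂(0.17) = 0.4346
−0.20·log₂(0.20) = 0.4644
−0.20·log₂(0.20) = 0.4644
Sum ≈ 2.5632 → 2.563 bits.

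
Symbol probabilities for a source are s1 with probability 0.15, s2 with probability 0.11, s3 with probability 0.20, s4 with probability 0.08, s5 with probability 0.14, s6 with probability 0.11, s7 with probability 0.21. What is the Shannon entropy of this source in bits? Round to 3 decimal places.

2.737 bits

H = −Σ pᵢ log₂ pᵢ.
−0.15·log₂(0.15) = 0.4105
−0.11·log₂(0.11) = 0.3503
−0.20·log₂(0.20) = 0.4644
−0.08·log₂(0.08) = 0.2915
−0.14·log₂(0.14) = 0.3971
−0.11·log₂(0.11) = 0.3503
−0.21·log₂(0.21) = 0.4728
Sum ≈ 2.7369 → 2.737 bits.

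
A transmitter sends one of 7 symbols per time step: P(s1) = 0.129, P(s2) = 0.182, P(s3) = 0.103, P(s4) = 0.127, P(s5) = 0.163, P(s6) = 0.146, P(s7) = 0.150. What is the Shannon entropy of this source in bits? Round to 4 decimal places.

H = −Σ pᵢ log₂ pᵢ.
−0.129·log₂(0.129) = 0.3811
−0.182·log₂(0.182) = 0.4474
−0.103·log₂(0.103) = 0.3378
−0.127·log₂(0.127) = 0.3781
−0.163·log₂(0.163) = 0.4266
−0.146·log₂(0.146) = 0.4053
−0.150·log₂(0.150) = 0.4105
Sum ≈ 2.7868 → 2.7868 bits.

2.7868 bits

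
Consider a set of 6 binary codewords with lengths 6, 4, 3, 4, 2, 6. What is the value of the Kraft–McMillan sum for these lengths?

0.53125

With common denominator 2^6 = 64: Σ 2^(−ℓᵢ) = 1/64 + 4/64 + 8/64 + 4/64 + 16/64 + 1/64 = 34/64 = 0.53125.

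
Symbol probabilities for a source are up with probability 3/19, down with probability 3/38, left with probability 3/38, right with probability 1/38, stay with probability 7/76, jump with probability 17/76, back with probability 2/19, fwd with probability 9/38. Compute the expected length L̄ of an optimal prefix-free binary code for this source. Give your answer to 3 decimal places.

2.816 bits/symbol

Repeatedly combine the two least-probable nodes; the expected code length is the sum of the merged weights.
merge 1/38 + 3/38 → 2/19
merge 3/38 + 7/76 → 13/76
merge 2/19 + 2/19 → 4/19
merge 3/19 + 13/76 → 25/76
merge 4/19 + 17/76 → 33/76
merge 9/38 + 25/76 → 43/76
merge 33/76 + 43/76 → 1
L = 2/19 + 13/76 + 4/19 + 25/76 + 33/76 + 43/76 + 1 = 107/38 ≈ 2.816 bits/symbol.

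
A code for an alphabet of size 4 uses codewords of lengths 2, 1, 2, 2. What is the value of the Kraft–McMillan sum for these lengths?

1.25

With common denominator 2^2 = 4: Σ 2^(−ℓᵢ) = 1/4 + 2/4 + 1/4 + 1/4 = 5/4 = 1.25.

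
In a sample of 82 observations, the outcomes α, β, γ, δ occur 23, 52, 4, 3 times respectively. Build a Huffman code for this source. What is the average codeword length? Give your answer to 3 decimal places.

1.451 bits/symbol

Probabilities are the counts divided by 82.
Repeatedly combine the two least-probable nodes; the expected code length is the sum of the merged weights.
merge 3/82 + 2/41 → 7/82
merge 7/82 + 23/82 → 15/41
merge 15/41 + 26/41 → 1
L = 7/82 + 15/41 + 1 = 119/82 ≈ 1.451 bits/symbol.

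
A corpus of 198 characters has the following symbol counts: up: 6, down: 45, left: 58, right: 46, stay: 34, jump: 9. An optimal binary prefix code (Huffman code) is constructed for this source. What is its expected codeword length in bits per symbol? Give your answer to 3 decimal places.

Probabilities are the counts divided by 198.
Repeatedly combine the two least-probable nodes; the expected code length is the sum of the merged weights.
merge 1/33 + 1/22 → 5/66
merge 5/66 + 17/99 → 49/198
merge 5/22 + 23/99 → 91/198
merge 49/198 + 29/99 → 107/198
merge 91/198 + 107/198 → 1
L = 5/66 + 49/198 + 91/198 + 107/198 + 1 = 230/99 ≈ 2.323 bits/symbol.

2.323 bits/symbol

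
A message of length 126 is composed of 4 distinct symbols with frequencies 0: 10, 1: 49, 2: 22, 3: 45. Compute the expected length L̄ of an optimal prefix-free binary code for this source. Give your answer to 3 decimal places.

Probabilities are the counts divided by 126.
Repeatedly combine the two least-probable nodes; the expected code length is the sum of the merged weights.
merge 5/63 + 11/63 → 16/63
merge 16/63 + 5/14 → 11/18
merge 7/18 + 11/18 → 1
L = 16/63 + 11/18 + 1 = 235/126 ≈ 1.865 bits/symbol.

1.865 bits/symbol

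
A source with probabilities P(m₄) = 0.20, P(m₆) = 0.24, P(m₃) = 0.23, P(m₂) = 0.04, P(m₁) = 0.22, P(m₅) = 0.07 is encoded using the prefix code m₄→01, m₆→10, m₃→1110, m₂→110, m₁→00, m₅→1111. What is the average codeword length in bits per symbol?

2.64 bits/symbol

L̄ = Σ pᵢ·ℓᵢ = 0.20·2 + 0.24·2 + 0.23·4 + 0.04·3 + 0.22·2 + 0.07·4 = 2.64 bits/symbol.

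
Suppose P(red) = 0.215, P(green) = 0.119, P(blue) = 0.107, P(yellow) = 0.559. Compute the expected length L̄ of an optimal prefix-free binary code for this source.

1.667 bits/symbol

Repeatedly combine the two least-probable nodes; the expected code length is the sum of the merged weights.
merge 107/1000 + 119/1000 → 113/500
merge 43/200 + 113/500 → 441/1000
merge 441/1000 + 559/1000 → 1
L = 113/500 + 441/1000 + 1 = 1667/1000 = 1.667 bits/symbol.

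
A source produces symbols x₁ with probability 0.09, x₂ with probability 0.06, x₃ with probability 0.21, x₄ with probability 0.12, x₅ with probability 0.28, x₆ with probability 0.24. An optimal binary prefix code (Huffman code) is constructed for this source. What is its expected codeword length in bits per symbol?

2.42 bits/symbol

Repeatedly combine the two least-probable nodes; the expected code length is the sum of the merged weights.
merge 3/50 + 9/100 → 3/20
merge 3/25 + 3/20 → 27/100
merge 21/100 + 6/25 → 9/20
merge 27/100 + 7/25 → 11/20
merge 9/20 + 11/20 → 1
L = 3/20 + 27/100 + 9/20 + 11/20 + 1 = 121/50 = 2.42 bits/symbol.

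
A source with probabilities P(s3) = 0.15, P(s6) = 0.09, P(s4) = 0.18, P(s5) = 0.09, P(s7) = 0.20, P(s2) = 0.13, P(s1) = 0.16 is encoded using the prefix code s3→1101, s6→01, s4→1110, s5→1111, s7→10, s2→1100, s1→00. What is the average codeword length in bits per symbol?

3.1 bits/symbol

L̄ = Σ pᵢ·ℓᵢ = 0.15·4 + 0.09·2 + 0.18·4 + 0.09·4 + 0.20·2 + 0.13·4 + 0.16·2 = 3.1 bits/symbol.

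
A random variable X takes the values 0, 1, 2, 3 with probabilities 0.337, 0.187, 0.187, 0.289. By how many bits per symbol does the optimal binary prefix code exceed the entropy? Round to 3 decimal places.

0.049 bits

Entropy H = −Σ p log₂ p ≈ 1.9510 bits.
Huffman merges: 187/1000+187/1000→187/500; 289/1000+337/1000→313/500; 187/500+313/500→1. L = 2 ≈ 2.0000.
L − H = 2.0000 − 1.9510 = 0.049 bits.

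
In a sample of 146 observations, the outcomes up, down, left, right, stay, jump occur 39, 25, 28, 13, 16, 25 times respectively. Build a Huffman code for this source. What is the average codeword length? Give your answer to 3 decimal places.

Probabilities are the counts divided by 146.
Repeatedly combine the two least-probable nodes; the expected code length is the sum of the merged weights.
merge 13/146 + 8/73 → 29/146
merge 25/146 + 25/146 → 25/73
merge 14/73 + 29/146 → 57/146
merge 39/146 + 25/73 → 89/146
merge 57/146 + 89/146 → 1
L = 29/146 + 25/73 + 57/146 + 89/146 + 1 = 371/146 ≈ 2.541 bits/symbol.

2.541 bits/symbol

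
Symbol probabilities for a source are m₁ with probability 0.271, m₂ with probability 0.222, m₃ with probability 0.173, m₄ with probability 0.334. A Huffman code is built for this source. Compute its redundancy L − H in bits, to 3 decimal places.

0.041 bits

Entropy H = −Σ p log₂ p ≈ 1.9588 bits.
Huffman merges: 173/1000+111/500→79/200; 271/1000+167/500→121/200; 79/200+121/200→1. L = 2 ≈ 2.0000.
L − H = 2.0000 − 1.9588 = 0.041 bits.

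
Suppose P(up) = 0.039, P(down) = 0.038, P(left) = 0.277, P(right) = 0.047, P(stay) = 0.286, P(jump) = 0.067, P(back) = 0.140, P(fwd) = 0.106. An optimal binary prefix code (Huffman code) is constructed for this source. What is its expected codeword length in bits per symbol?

2.628 bits/symbol

Repeatedly combine the two least-probable nodes; the expected code length is the sum of the merged weights.
merge 19/500 + 39/1000 → 77/1000
merge 47/1000 + 67/1000 → 57/500
merge 77/1000 + 53/500 → 183/1000
merge 57/500 + 7/50 → 127/500
merge 183/1000 + 127/500 → 437/1000
merge 277/1000 + 143/500 → 563/1000
merge 437/1000 + 563/1000 → 1
L = 77/1000 + 57/500 + 183/1000 + 127/500 + 437/1000 + 563/1000 + 1 = 657/250 = 2.628 bits/symbol.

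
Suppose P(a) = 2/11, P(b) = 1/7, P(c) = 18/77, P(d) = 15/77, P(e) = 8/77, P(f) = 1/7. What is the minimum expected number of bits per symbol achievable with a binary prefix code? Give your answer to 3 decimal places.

2.571 bits/symbol

Repeatedly combine the two least-probable nodes; the expected code length is the sum of the merged weights.
merge 8/77 + 1/7 → 19/77
merge 1/7 + 2/11 → 25/77
merge 15/77 + 18/77 → 3/7
merge 19/77 + 25/77 → 4/7
merge 3/7 + 4/7 → 1
L = 19/77 + 25/77 + 3/7 + 4/7 + 1 = 18/7 ≈ 2.571 bits/symbol.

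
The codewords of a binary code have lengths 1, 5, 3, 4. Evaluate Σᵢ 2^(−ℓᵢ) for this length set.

0.71875

With common denominator 2^5 = 32: Σ 2^(−ℓᵢ) = 16/32 + 1/32 + 4/32 + 2/32 = 23/32 = 0.71875.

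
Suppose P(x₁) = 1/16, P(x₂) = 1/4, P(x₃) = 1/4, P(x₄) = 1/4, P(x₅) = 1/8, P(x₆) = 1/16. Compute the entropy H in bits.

Each probability is a power of 1/2, so log₂(1/p) is an integer.
H = Σ p·log₂(1/p) = 1/16·4 + 1/4·2 + 1/4·2 + 1/4·2 + 1/8·3 + 1/16·4 = 2.375 bits.

2.375 bits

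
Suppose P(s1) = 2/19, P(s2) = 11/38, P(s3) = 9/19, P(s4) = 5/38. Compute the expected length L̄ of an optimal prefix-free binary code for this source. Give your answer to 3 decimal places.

1.763 bits/symbol

Repeatedly combine the two least-probable nodes; the expected code length is the sum of the merged weights.
merge 2/19 + 5/38 → 9/38
merge 9/38 + 11/38 → 10/19
merge 9/19 + 10/19 → 1
L = 9/38 + 10/19 + 1 = 67/38 ≈ 1.763 bits/symbol.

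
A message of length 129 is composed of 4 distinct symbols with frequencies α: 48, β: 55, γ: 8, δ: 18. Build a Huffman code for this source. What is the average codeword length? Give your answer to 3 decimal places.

Probabilities are the counts divided by 129.
Repeatedly combine the two least-probable nodes; the expected code length is the sum of the merged weights.
merge 8/129 + 6/43 → 26/129
merge 26/129 + 16/43 → 74/129
merge 55/129 + 74/129 → 1
L = 26/129 + 74/129 + 1 = 229/129 ≈ 1.775 bits/symbol.

1.775 bits/symbol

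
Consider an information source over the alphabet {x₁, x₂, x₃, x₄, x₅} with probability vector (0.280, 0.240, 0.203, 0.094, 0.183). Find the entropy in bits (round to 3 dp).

H = −Σ pᵢ log₂ pᵢ.
−0.280·log₂(0.280) = 0.5142
−0.240·log₂(0.240) = 0.4941
−0.203·log₂(0.203) = 0.4670
−0.094·log₂(0.094) = 0.3207
−0.183·log₂(0.183) = 0.4484
Sum ≈ 2.2444 → 2.244 bits.

2.244 bits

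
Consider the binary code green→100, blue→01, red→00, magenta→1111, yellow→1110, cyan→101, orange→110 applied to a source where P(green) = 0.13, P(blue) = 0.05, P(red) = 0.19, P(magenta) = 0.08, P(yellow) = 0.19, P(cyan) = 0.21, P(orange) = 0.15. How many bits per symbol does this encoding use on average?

3.03 bits/symbol

L̄ = Σ pᵢ·ℓᵢ = 0.13·3 + 0.05·2 + 0.19·2 + 0.08·4 + 0.19·4 + 0.21·3 + 0.15·3 = 3.03 bits/symbol.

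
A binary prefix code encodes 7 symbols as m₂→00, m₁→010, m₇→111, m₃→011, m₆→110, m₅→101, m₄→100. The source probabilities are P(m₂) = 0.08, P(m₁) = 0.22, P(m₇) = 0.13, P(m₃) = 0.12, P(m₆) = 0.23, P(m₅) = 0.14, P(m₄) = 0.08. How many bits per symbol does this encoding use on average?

L̄ = Σ pᵢ·ℓᵢ = 0.08·2 + 0.22·3 + 0.13·3 + 0.12·3 + 0.23·3 + 0.14·3 + 0.08·3 = 2.92 bits/symbol.

2.92 bits/symbol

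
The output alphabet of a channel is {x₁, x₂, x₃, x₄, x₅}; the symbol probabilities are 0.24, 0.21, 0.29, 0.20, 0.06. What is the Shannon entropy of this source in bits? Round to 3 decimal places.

H = −Σ pᵢ log₂ pᵢ.
−0.24·log₂(0.24) = 0.4941
−0.21·log₂(0.21) = 0.4728
−0.29·log₂(0.29) = 0.5179
−0.20·log₂(0.20) = 0.4644
−0.06·log₂(0.06) = 0.2435
Sum ≈ 2.1928 → 2.193 bits.

2.193 bits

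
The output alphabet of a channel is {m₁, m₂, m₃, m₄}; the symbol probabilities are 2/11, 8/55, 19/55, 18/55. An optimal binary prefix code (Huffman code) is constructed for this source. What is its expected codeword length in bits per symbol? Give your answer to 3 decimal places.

Repeatedly combine the two least-probable nodes; the expected code length is the sum of the merged weights.
merge 8/55 + 2/11 → 18/55
merge 18/55 + 18/55 → 36/55
merge 19/55 + 36/55 → 1
L = 18/55 + 36/55 + 1 = 109/55 ≈ 1.982 bits/symbol.

1.982 bits/symbol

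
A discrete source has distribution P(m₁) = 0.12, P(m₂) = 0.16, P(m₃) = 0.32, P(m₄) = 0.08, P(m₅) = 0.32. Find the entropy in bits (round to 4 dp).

H = −Σ pᵢ log₂ pᵢ.
−0.12·log₂(0.12) = 0.3671
−0.16·log₂(0.16) = 0.4230
−0.32·log₂(0.32) = 0.5260
−0.08·log₂(0.08) = 0.2915
−0.32·log₂(0.32) = 0.5260
Sum ≈ 2.1337 → 2.1337 bits.

2.1337 bits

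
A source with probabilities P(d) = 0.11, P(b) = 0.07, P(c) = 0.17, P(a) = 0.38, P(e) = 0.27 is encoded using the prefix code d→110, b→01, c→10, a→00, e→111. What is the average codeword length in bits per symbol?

L̄ = Σ pᵢ·ℓᵢ = 0.11·3 + 0.07·2 + 0.17·2 + 0.38·2 + 0.27·3 = 2.38 bits/symbol.

2.38 bits/symbol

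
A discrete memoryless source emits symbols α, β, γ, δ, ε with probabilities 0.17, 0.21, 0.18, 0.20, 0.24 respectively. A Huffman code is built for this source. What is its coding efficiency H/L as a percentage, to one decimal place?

98.4%

Entropy H = −Σ p log₂ p ≈ 2.3112 bits.
Huffman merges: 17/100+9/50→7/20; 1/5+21/100→41/100; 6/25+7/20→59/100; 41/100+59/100→1. L = 47/20 ≈ 2.3500.
Efficiency = H/L = 2.3112/2.3500 = 98.4%.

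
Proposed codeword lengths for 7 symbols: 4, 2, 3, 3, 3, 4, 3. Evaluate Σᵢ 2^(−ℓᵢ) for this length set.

With common denominator 2^4 = 16: Σ 2^(−ℓᵢ) = 1/16 + 4/16 + 2/16 + 2/16 + 2/16 + 1/16 + 2/16 = 14/16 = 0.875.

0.875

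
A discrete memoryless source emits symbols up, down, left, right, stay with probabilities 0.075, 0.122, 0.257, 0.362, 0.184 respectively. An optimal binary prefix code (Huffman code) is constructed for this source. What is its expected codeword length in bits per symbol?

2.197 bits/symbol

Repeatedly combine the two least-probable nodes; the expected code length is the sum of the merged weights.
merge 3/40 + 61/500 → 197/1000
merge 23/125 + 197/1000 → 381/1000
merge 257/1000 + 181/500 → 619/1000
merge 381/1000 + 619/1000 → 1
L = 197/1000 + 381/1000 + 619/1000 + 1 = 2197/1000 = 2.197 bits/symbol.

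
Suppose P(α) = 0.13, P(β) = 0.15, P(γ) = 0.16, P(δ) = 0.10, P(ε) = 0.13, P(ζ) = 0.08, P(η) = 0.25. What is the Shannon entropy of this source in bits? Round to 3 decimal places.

2.723 bits

H = −Σ pᵢ log₂ pᵢ.
−0.13·log₂(0.13) = 0.3826
−0.15·log₂(0.15) = 0.4105
−0.16·log₂(0.16) = 0.4230
−0.10·log₂(0.10) = 0.3322
−0.13·log₂(0.13) = 0.3826
−0.08·log₂(0.08) = 0.2915
−0.25·log₂(0.25) = 0.5000
Sum ≈ 2.7226 → 2.723 bits.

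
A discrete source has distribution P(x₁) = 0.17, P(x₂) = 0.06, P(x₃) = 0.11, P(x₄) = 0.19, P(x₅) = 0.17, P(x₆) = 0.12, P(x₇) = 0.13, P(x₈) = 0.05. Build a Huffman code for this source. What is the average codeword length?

2.92 bits/symbol

Repeatedly combine the two least-probable nodes; the expected code length is the sum of the merged weights.
merge 1/20 + 3/50 → 11/100
merge 11/100 + 11/100 → 11/50
merge 3/25 + 13/100 → 1/4
merge 17/100 + 17/100 → 17/50
merge 19/100 + 11/50 → 41/100
merge 1/4 + 17/50 → 59/100
merge 41/100 + 59/100 → 1
L = 11/100 + 11/50 + 1/4 + 17/50 + 41/100 + 59/100 + 1 = 73/25 = 2.92 bits/symbol.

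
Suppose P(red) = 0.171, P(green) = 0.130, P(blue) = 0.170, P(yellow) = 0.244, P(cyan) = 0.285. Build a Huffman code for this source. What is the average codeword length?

Repeatedly combine the two least-probable nodes; the expected code length is the sum of the merged weights.
merge 13/100 + 17/100 → 3/10
merge 171/1000 + 61/250 → 83/200
merge 57/200 + 3/10 → 117/200
merge 83/200 + 117/200 → 1
L = 3/10 + 83/200 + 117/200 + 1 = 23/10 = 2.3 bits/symbol.

2.3 bits/symbol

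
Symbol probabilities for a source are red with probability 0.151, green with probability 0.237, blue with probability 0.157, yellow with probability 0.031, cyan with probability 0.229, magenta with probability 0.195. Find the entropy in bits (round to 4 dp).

2.4257 bits

H = −Σ pᵢ log₂ pᵢ.
−0.151·log₂(0.151) = 0.4118
−0.237·log₂(0.237) = 0.4923
−0.157·log₂(0.157) = 0.4194
−0.031·log₂(0.031) = 0.1554
−0.229·log₂(0.229) = 0.4870
−0.195·log₂(0.195) = 0.4599
Sum ≈ 2.4257 → 2.4257 bits.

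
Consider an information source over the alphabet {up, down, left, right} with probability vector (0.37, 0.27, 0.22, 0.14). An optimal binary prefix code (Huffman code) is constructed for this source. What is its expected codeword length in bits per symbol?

1.99 bits/symbol

Repeatedly combine the two least-probable nodes; the expected code length is the sum of the merged weights.
merge 7/50 + 11/50 → 9/25
merge 27/100 + 9/25 → 63/100
merge 37/100 + 63/100 → 1
L = 9/25 + 63/100 + 1 = 199/100 = 1.99 bits/symbol.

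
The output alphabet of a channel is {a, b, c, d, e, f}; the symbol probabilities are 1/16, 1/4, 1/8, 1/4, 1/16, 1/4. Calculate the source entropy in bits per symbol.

Each probability is a power of 1/2, so log₂(1/p) is an integer.
H = Σ p·log₂(1/p) = 1/16·4 + 1/4·2 + 1/8·3 + 1/4·2 + 1/16·4 + 1/4·2 = 2.375 bits.

2.375 bits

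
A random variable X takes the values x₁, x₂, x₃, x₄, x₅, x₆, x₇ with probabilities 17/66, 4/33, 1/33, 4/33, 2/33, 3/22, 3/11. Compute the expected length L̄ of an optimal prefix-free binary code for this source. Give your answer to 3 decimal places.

Repeatedly combine the two least-probable nodes; the expected code length is the sum of the merged weights.
merge 1/33 + 2/33 → 1/11
merge 1/11 + 4/33 → 7/33
merge 4/33 + 3/22 → 17/66
merge 7/33 + 17/66 → 31/66
merge 17/66 + 3/11 → 35/66
merge 31/66 + 35/66 → 1
L = 1/11 + 7/33 + 17/66 + 31/66 + 35/66 + 1 = 169/66 ≈ 2.561 bits/symbol.

2.561 bits/symbol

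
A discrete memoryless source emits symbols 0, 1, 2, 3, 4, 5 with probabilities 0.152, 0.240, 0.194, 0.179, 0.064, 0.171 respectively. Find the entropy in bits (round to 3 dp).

H = −Σ pᵢ log₂ pᵢ.
−0.152·log₂(0.152) = 0.4131
−0.240·log₂(0.240) = 0.4941
−0.194·log₂(0.194) = 0.4590
−0.179·log₂(0.179) = 0.4443
−0.064·log₂(0.064) = 0.2538
−0.171·log₂(0.171) = 0.4357
Sum ≈ 2.5000 → 2.500 bits.

2.500 bits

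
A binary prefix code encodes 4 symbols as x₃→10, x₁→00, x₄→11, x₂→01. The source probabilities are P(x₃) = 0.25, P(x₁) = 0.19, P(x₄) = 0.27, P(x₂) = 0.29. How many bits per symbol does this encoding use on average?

2 bits/symbol

L̄ = Σ pᵢ·ℓᵢ = 0.25·2 + 0.19·2 + 0.27·2 + 0.29·2 = 2 bits/symbol.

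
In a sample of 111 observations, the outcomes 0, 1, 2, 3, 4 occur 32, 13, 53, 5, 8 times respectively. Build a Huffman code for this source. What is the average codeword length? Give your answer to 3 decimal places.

1.874 bits/symbol

Probabilities are the counts divided by 111.
Repeatedly combine the two least-probable nodes; the expected code length is the sum of the merged weights.
merge 5/111 + 8/111 → 13/111
merge 13/111 + 13/111 → 26/111
merge 26/111 + 32/111 → 58/111
merge 53/111 + 58/111 → 1
L = 13/111 + 26/111 + 58/111 + 1 = 208/111 ≈ 1.874 bits/symbol.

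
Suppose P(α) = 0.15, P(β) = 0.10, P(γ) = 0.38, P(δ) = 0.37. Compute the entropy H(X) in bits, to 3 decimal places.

H = −Σ pᵢ log₂ pᵢ.
−0.15·log₂(0.15) = 0.4105
−0.10·log₂(0.10) = 0.3322
−0.38·log₂(0.38) = 0.5305
−0.37·log₂(0.37) = 0.5307
Sum ≈ 1.8039 → 1.804 bits.

1.804 bits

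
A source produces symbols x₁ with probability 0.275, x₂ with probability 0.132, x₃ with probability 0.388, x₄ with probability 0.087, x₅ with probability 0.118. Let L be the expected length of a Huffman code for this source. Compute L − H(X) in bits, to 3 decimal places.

Entropy H = −Σ p log₂ p ≈ 2.0981 bits.
Huffman merges: 87/1000+59/500→41/200; 33/250+41/200→337/1000; 11/40+337/1000→153/250; 97/250+153/250→1. L = 1077/500 ≈ 2.1540.
L − H = 2.1540 − 2.0981 = 0.056 bits.

0.056 bits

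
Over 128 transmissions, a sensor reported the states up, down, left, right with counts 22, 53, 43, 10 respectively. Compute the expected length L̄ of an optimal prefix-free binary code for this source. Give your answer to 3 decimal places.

Probabilities are the counts divided by 128.
Repeatedly combine the two least-probable nodes; the expected code length is the sum of the merged weights.
merge 5/64 + 11/64 → 1/4
merge 1/4 + 43/128 → 75/128
merge 53/128 + 75/128 → 1
L = 1/4 + 75/128 + 1 = 235/128 ≈ 1.836 bits/symbol.

1.836 bits/symbol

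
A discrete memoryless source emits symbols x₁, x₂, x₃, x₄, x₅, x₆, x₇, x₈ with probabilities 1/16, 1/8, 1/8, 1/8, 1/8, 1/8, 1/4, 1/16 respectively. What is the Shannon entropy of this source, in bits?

2.875 bits

Each probability is a power of 1/2, so log₂(1/p) is an integer.
H = Σ p·log₂(1/p) = 1/16·4 + 1/8·3 + 1/8·3 + 1/8·3 + 1/8·3 + 1/8·3 + 1/4·2 + 1/16·4 = 2.875 bits.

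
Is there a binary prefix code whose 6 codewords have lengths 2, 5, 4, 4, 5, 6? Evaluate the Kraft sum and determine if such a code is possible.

With common denominator 2^6 = 64: Σ 2^(−ℓᵢ) = 16/64 + 2/64 + 4/64 + 4/64 + 2/64 + 1/64 = 29/64 = 0.453125.
Kraft's inequality requires Σ ≤ 1; here Σ = 0.453125 ≤ 1, so such a prefix code exists.

0.453125; yes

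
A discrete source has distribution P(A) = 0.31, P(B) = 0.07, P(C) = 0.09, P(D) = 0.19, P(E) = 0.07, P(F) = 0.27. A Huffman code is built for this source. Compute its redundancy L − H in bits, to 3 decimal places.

0.031 bits

Entropy H = −Σ p log₂ p ≈ 2.3388 bits.
Huffman merges: 7/100+7/100→7/50; 9/100+7/50→23/100; 19/100+23/100→21/50; 27/100+31/100→29/50; 21/50+29/50→1. L = 237/100 ≈ 2.3700.
L − H = 2.3700 − 2.3388 = 0.031 bits.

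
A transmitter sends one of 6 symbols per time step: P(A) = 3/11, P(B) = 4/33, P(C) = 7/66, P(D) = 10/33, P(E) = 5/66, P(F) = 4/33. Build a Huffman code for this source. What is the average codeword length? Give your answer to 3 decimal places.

2.424 bits/symbol

Repeatedly combine the two least-probable nodes; the expected code length is the sum of the merged weights.
merge 5/66 + 7/66 → 2/11
merge 4/33 + 4/33 → 8/33
merge 2/11 + 8/33 → 14/33
merge 3/11 + 10/33 → 19/33
merge 14/33 + 19/33 → 1
L = 2/11 + 8/33 + 14/33 + 19/33 + 1 = 80/33 ≈ 2.424 bits/symbol.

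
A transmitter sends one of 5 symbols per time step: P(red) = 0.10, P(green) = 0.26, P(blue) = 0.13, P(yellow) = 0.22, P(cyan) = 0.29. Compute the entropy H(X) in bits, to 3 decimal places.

2.219 bits

H = −Σ pᵢ log₂ pᵢ.
−0.10·log₂(0.10) = 0.3322
−0.26·log₂(0.26) = 0.5053
−0.13·log₂(0.13) = 0.3826
−0.22·log₂(0.22) = 0.4806
−0.29·log₂(0.29) = 0.5179
Sum ≈ 2.2186 → 2.219 bits.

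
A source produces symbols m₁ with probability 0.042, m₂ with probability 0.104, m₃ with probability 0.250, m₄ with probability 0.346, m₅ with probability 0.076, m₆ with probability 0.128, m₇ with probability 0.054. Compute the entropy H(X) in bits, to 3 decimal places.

H = −Σ pᵢ log₂ pᵢ.
−0.042·log₂(0.042) = 0.1921
−0.104·log₂(0.104) = 0.3396
−0.250·log₂(0.250) = 0.5000
−0.346·log₂(0.346) = 0.5298
−0.076·log₂(0.076) = 0.2826
−0.128·log₂(0.128) = 0.3796
−0.054·log₂(0.054) = 0.2274
Sum ≈ 2.4510 → 2.451 bits.

2.451 bits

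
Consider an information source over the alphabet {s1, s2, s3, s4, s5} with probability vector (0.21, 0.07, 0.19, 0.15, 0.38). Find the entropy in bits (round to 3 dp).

2.138 bits

H = −Σ pᵢ log₂ pᵢ.
−0.21·log₂(0.21) = 0.4728
−0.07·log₂(0.07) = 0.2686
−0.19·log₂(0.19) = 0.4552
−0.15·log₂(0.15) = 0.4105
−0.38·log₂(0.38) = 0.5305
Sum ≈ 2.1376 → 2.138 bits.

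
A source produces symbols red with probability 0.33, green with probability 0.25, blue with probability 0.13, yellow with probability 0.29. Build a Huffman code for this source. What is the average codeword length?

2 bits/symbol

Repeatedly combine the two least-probable nodes; the expected code length is the sum of the merged weights.
merge 13/100 + 1/4 → 19/50
merge 29/100 + 33/100 → 31/50
merge 19/50 + 31/50 → 1
L = 19/50 + 31/50 + 1 = 2 bits/symbol.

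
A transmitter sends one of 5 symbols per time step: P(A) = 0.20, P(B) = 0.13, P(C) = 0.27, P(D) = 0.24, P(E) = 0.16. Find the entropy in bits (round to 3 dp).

2.274 bits

H = −Σ pᵢ log₂ pᵢ.
−0.20·log₂(0.20) = 0.4644
−0.13·log₂(0.13) = 0.3826
−0.27·log₂(0.27) = 0.5100
−0.24·log₂(0.24) = 0.4941
−0.16·log₂(0.16) = 0.4230
Sum ≈ 2.2742 → 2.274 bits.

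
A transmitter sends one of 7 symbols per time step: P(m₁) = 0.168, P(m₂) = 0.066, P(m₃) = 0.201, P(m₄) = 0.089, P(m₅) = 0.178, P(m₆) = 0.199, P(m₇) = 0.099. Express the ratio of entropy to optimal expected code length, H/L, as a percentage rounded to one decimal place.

Entropy H = −Σ p log₂ p ≈ 2.7041 bits.
Huffman merges: 33/500+89/1000→31/200; 99/1000+31/200→127/500; 21/125+89/500→173/500; 199/1000+201/1000→2/5; 127/500+173/500→3/5; 2/5+3/5→1. L = 551/200 ≈ 2.7550.
Efficiency = H/L = 2.7041/2.7550 = 98.2%.

98.2%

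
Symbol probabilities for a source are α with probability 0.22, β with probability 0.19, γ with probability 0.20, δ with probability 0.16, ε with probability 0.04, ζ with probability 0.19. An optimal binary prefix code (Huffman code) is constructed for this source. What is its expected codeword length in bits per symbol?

2.58 bits/symbol

Repeatedly combine the two least-probable nodes; the expected code length is the sum of the merged weights.
merge 1/25 + 4/25 → 1/5
merge 19/100 + 19/100 → 19/50
merge 1/5 + 1/5 → 2/5
merge 11/50 + 19/50 → 3/5
merge 2/5 + 3/5 → 1
L = 1/5 + 19/50 + 2/5 + 3/5 + 1 = 129/50 = 2.58 bits/symbol.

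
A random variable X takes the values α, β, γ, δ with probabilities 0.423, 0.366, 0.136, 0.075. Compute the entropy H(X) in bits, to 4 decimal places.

1.7275 bits

H = −Σ pᵢ log₂ pᵢ.
−0.423·log₂(0.423) = 0.5251
−0.366·log₂(0.366) = 0.5307
−0.136·log₂(0.136) = 0.3915
−0.075·log₂(0.075) = 0.2803
Sum ≈ 1.7275 → 1.7275 bits.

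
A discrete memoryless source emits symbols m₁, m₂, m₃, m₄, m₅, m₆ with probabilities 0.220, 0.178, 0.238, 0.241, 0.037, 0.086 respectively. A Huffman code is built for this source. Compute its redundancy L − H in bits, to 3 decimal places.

Entropy H = −Σ p log₂ p ≈ 2.3918 bits.
Huffman merges: 37/1000+43/500→123/1000; 123/1000+89/500→301/1000; 11/50+119/500→229/500; 241/1000+301/1000→271/500; 229/500+271/500→1. L = 303/125 ≈ 2.4240.
L − H = 2.4240 − 2.3918 = 0.032 bits.

0.032 bits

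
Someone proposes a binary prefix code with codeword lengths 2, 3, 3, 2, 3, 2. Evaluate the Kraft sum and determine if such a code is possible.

With common denominator 2^3 = 8: Σ 2^(−ℓᵢ) = 2/8 + 1/8 + 1/8 + 2/8 + 1/8 + 2/8 = 9/8 = 1.125.
Kraft's inequality requires Σ ≤ 1; here Σ = 1.125 > 1, so no such prefix code exists.

1.125; no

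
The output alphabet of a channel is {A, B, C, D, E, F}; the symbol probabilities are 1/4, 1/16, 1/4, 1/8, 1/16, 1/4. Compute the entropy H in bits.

Each probability is a power of 1/2, so log₂(1/p) is an integer.
H = Σ p·log₂(1/p) = 1/4·2 + 1/16·4 + 1/4·2 + 1/8·3 + 1/16·4 + 1/4·2 = 2.375 bits.

2.375 bits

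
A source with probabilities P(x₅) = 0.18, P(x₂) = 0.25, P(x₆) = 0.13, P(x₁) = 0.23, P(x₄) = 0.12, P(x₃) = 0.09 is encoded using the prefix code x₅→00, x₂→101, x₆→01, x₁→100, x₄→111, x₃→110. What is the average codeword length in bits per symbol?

2.69 bits/symbol

L̄ = Σ pᵢ·ℓᵢ = 0.18·2 + 0.25·3 + 0.13·2 + 0.23·3 + 0.12·3 + 0.09·3 = 2.69 bits/symbol.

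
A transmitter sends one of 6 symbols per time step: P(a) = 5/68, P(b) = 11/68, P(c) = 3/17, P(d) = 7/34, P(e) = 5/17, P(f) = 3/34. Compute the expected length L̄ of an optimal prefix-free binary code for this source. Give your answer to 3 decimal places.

2.485 bits/symbol

Repeatedly combine the two least-probable nodes; the expected code length is the sum of the merged weights.
merge 5/68 + 3/34 → 11/68
merge 11/68 + 11/68 → 11/34
merge 3/17 + 7/34 → 13/34
merge 5/17 + 11/34 → 21/34
merge 13/34 + 21/34 → 1
L = 11/68 + 11/34 + 13/34 + 21/34 + 1 = 169/68 ≈ 2.485 bits/symbol.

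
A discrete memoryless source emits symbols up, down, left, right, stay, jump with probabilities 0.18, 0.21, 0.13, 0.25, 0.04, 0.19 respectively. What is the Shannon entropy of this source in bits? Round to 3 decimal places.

H = −Σ pᵢ log₂ pᵢ.
−0.18·log₂(0.18) = 0.4453
−0.21·log₂(0.21) = 0.4728
−0.13·log₂(0.13) = 0.3826
−0.25·log₂(0.25) = 0.5000
−0.04·log₂(0.04) = 0.1858
−0.19·log₂(0.19) = 0.4552
Sum ≈ 2.4418 → 2.442 bits.

2.442 bits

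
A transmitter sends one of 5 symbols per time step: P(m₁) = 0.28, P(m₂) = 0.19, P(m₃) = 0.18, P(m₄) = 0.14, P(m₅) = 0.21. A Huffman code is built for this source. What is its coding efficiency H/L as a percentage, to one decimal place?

98.5%

Entropy H = −Σ p log₂ p ≈ 2.2847 bits.
Huffman merges: 7/50+9/50→8/25; 19/100+21/100→2/5; 7/25+8/25→3/5; 2/5+3/5→1. L = 58/25 ≈ 2.3200.
Efficiency = H/L = 2.2847/2.3200 = 98.5%.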